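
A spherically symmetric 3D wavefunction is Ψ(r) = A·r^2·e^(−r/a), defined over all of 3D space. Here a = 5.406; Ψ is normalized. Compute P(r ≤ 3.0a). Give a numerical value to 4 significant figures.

P = ∫ |Ψ|² 4πr² dr over r ≤ 3.0a.
Normalization gives A² = 1/(45·π·a^7/2).
Let u = r/a; then A², 4π and the length scale all cancel, so P = ∫_{0}^{3.0} u^6·e^(-2·u) du ÷ ∫_{0}^{∞} u^6·e^(-2·u) du.
An antiderivative of u^6·e^(-2·u) is -(4·u^6 + 12·u^5 + 30·u^4 + 60·u^3 + 90·u^2 + 90·u + 45)·e^(-2·u)/8; evaluating from 0 to 3.0 gives ≈ 2.21455, while the full integral is 45/8.
This evaluates to P = 0.39370.

P ≈ 0.3937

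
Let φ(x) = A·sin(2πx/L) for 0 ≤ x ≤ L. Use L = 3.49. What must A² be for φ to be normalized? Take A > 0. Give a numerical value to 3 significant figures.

A^2 ≈ 0.573

Normalization requires ∫|φ|² dx = 1, integrated from 0 to L.
Carrying out the integral gives A² · L/2.
Plugging in L = 3.49 yields A = 0.7570.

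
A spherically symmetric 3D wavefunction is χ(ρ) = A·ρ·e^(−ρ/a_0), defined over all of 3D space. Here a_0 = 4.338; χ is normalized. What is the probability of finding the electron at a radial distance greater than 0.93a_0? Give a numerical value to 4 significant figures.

P ≈ 0.9591

With dV = 4πρ²dρ, the probability is ∫|χ|² dV over ρ > 0.93a_0.
A² is fixed by ∫₀^∞ 4πρ²|χ|² dρ = 1, i.e. A² = (3·π·a_0^5)^(−1).
Substituting u = ρ/a_0, A², 4π and the length scale all cancel in the ratio: P = ∫_{0.93}^{∞} u^4·e^(-2·u) du / ∫_{0}^{∞} u^4·e^(-2·u) du.
Using ∫ u^4·e^(-2·u) du = -(u^4/2 + u^3 + 3·u^2/2 + 3·u/2 + 3/4)·e^(-2·u), the numerator is ≈ 0.719322 and the denominator is 3/4.
Taking the ratio yields P = 0.95910.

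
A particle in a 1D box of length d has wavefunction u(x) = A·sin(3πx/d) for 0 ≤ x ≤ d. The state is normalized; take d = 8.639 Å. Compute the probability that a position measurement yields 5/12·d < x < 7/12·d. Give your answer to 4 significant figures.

P = ∫_{5/12·d}^{7/12·d} |u(x)|² dx.
The normalization integral ∫|u|²dx over the whole domain equals d/2·A², and A² cancels in the ratio.
Substituting t = x/d, A² and the length scale cancel in the ratio: P = ∫_{5/12}^{7/12} sin(3·π·t)^2 dt / ∫_{0}^{1} sin(3·π·t)^2 dt.
An antiderivative of sin(3·π·t)^2 is t/2 - sin(6·π·t)/(12·π); evaluating from 5/12 to 7/12 gives 1/(6·π) + 1/12, while the full integral is 1/2.
Taking the ratio, P = (2 + π)/(6·π).

P ≈ 0.2728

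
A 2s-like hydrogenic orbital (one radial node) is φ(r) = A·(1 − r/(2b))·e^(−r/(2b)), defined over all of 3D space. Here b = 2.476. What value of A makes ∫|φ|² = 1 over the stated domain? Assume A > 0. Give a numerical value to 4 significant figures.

A ≈ 0.05120

We need A² ∫|f|² 4πr² dr = 1, taking the integral from 0 to ∞.
Carrying out the integral gives A² · 8·π·b^3.
So A² = (8·π·b^3)^(−1).
With b = 2.476: A² = 0.0026212 and A = 0.051198.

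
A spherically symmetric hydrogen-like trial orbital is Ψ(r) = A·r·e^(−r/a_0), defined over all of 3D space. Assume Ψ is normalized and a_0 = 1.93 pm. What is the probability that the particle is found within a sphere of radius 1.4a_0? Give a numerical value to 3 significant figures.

P ≈ 0.152

P = ∫ |Ψ|² 4πr² dr over r ≤ 1.4a_0.
The full normalization integral is A²·[3·π·a_0^5] = 1, fixing A².
In terms of u = r/a_0 (A², 4π and the length scale all cancel between numerator and denominator), P = [∫_{0}^{1.4} u^4·e^(-2·u) du] / [∫_{0}^{∞} u^4·e^(-2·u) du].
Using ∫ u^4·e^(-2·u) du = -(u^4/2 + u^3 + 3·u^2/2 + 3·u/2 + 3/4)·e^(-2·u), the numerator is ≈ 0.11424 and the denominator is 3/4.
This evaluates to P = 0.1523.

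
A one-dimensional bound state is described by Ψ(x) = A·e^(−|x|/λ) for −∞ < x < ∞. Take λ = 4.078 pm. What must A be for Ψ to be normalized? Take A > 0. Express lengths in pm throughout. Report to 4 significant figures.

The normalization condition is ∫|Ψ|² dx = 1 from −∞ to ∞.
With ∫₀^∞ x^0 e^(−αx) dx = 0!/α^1, the integral (without the A² prefactor) comes out to λ.
So A² = (λ)^(−1).
With λ = 4.078: A² = 0.24522 and A = 0.49520.

A ≈ 0.4952 pm^(-1/2)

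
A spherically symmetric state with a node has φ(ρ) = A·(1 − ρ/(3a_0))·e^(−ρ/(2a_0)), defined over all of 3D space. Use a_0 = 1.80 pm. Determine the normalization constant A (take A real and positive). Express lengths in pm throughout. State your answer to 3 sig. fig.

The normalization condition is ∫|φ|² 4πρ² dρ = 1 from 0 to ∞.
Carrying out the integral gives A² · 8·π·a_0^3/3.
Hence A² = 1/[8·π·a_0^3/3].
Substituting a_0 = 1.80 gives A² = 0.02047, so A = 0.1431.

A ≈ 0.143 pm^(-3/2)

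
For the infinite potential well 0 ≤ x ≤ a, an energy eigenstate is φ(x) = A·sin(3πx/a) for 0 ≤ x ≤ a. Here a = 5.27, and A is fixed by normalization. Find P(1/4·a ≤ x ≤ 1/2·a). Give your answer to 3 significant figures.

P = ∫_{1/4·a}^{1/2·a} |φ(x)|² dx.
With A² fixed by ∫|φ|² = 1, i.e. A² = (a/2)^(−1), substitute and integrate.
Let u = x/a; then A² and the length scale cancel, so P = ∫_{1/4}^{1/2} sin(3·π·u)^2 du ÷ ∫_{0}^{1} sin(3·π·u)^2 du.
With ∫ sin(3·π·u)^2 du = u/2 - sin(6·π·u)/(12·π) + C, the region integral is 1/8 - 1/(12·π) and the full one is 1/2.
Evaluating gives P = (-2 + 3·π)/(12·π).

P ≈ 0.197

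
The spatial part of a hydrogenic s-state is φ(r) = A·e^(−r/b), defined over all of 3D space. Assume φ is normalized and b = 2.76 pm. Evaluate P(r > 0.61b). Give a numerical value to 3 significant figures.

P ≈ 0.875

P = ∫ |φ|² 4πr² dr over r > 0.61b.
The full normalization integral is A²·[π·b^3] = 1, fixing A².
Substituting u = r/b, A², 4π and the length scale all cancel in the ratio: P = ∫_{0.61}^{∞} u^2·e^(-2·u) du / ∫_{0}^{∞} u^2·e^(-2·u) du.
With ∫ u^2·e^(-2·u) du = -(2·u^2 + 2·u + 1)·e^(-2·u)/4 + C, the region integral is ≈ 0.21878 and the full one is 1/4.
The region integral divided by the full integral gives P = 0.8751.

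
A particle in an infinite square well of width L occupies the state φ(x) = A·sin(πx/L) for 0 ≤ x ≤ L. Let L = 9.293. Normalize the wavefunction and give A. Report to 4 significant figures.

The normalization condition is ∫|φ|² dx = 1 from 0 to L.
∫|φ|² dx = A²·(L/2).
Setting this equal to 1 gives A² = 1/(L/2).
Plugging in L = 9.293 yields A = 0.46391.

A ≈ 0.4639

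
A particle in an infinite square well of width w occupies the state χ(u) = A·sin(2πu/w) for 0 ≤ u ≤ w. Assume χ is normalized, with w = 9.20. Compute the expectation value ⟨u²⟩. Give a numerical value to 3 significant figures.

By definition ⟨u²⟩ = ∫ u^2 |χ(u)|² du.
Using sin²θ = (1 − cos 2θ)/2, evaluating both integrals, ⟨u²⟩ = -w^2/(8·π^2) + w^2/3.
With w = 9.20, ⟨u^2⟩ = 27.14.

⟨u^2⟩ ≈ 27.1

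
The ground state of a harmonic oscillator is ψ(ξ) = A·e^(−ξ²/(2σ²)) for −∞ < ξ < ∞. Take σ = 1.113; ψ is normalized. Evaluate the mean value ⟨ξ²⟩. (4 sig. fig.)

By definition ⟨ξ²⟩ = ∫ ξ^2 |ψ(ξ)|² dξ.
Using the Gaussian integral ∫_{−∞}^{∞} e^(−αξ²) dξ = √(π/α), evaluating both integrals, ⟨ξ²⟩ = σ^2/2.
With σ = 1.113, ⟨ξ^2⟩ = 0.61938.

⟨ξ^2⟩ ≈ 0.6194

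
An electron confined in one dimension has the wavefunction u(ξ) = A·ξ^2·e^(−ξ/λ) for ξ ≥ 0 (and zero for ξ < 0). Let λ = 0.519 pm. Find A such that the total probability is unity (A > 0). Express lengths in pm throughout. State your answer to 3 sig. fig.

A ≈ 5.95 pm^(-5/2)

We need A² ∫|f|² dξ = 1, taking the integral from 0 to ∞.
∫|u|² dξ = A²·(3·λ^5/4).
Setting this equal to 1 gives A² = 1/(3·λ^5/4).
Plugging in λ = 0.519 yields A = 5.950.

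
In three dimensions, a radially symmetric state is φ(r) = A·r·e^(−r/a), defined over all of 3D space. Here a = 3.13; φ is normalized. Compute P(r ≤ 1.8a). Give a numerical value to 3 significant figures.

Integrate the radial probability density 4πr²|φ|² over r ≤ 1.8a.
Normalization gives A² = 1/(3·π·a^5).
Substituting u = r/a, A², 4π and the length scale all cancel in the ratio: P = ∫_{0}^{1.8} u^4·e^(-2·u) du / ∫_{0}^{∞} u^4·e^(-2·u) du.
Using ∫ u^4·e^(-2·u) du = -(u^4/2 + u^3 + 3·u^2/2 + 3·u/2 + 3/4)·e^(-2·u), the numerator is ≈ 0.22017 and the denominator is 3/4.
The region integral divided by the full integral gives P = 0.2936.

P ≈ 0.294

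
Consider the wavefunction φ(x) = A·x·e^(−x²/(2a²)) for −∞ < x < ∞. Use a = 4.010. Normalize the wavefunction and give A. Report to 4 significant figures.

We need A² ∫|f|² dx = 1, taking the integral from −∞ to ∞.
With ∫_{−∞}^{∞} x^(2m) e^(−αx²) dx = (2m−1)!!·√π / (2^m α^(m+1/2)), carrying out the integral gives A² · √(π)·a^3/2.
Plugging in a = 4.010 yields A = 0.13229.

A ≈ 0.1323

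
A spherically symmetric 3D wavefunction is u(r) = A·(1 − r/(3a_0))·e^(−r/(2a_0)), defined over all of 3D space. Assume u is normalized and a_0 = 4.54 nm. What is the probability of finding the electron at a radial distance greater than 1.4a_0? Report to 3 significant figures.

P ≈ 0.766

P = ∫ |u|² 4πr² dr over r > 1.4a_0.
A² is fixed by ∫₀^∞ 4πr²|u|² dr = 1, i.e. A² = (8·π·a_0^3/3)^(−1).
Substituting t = r/a_0, A², 4π and the length scale all cancel in the ratio: P = ∫_{1.4}^{∞} t^2·(1 - t/3)^2·e^(-t) dt / ∫_{0}^{∞} t^2·(1 - t/3)^2·e^(-t) dt.
An antiderivative of t^2·(1 - t/3)^2·e^(-t) is (-t^4 + 2·t^3 - 3·t^2 - 6·t - 6)·e^(-t)/9; evaluating from 1.4 to ∞ gives 1294·e^(-7/5)/625, while the full integral is 2/3.
This evaluates to P = 0.7658.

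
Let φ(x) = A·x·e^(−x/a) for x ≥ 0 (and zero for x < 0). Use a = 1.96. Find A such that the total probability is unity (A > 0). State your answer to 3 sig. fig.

A ≈ 0.729

Require ∫ |φ|² dx = 1 over the whole domain.
With φ = A·x·e^(−x/a), the integral evaluates to A²·[a^3/4].
Hence A² = 1/[a^3/4].
Substituting a = 1.96 gives A² = 0.5312, so A = 0.7289.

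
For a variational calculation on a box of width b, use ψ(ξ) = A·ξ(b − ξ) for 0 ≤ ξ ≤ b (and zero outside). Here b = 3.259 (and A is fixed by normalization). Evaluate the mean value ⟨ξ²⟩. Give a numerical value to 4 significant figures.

⟨ξ^2⟩ ≈ 3.035

The expectation value is the |ψ|²-weighted average of ξ^2: ∫ ξ^2|ψ|² dξ.
Expanding the polynomial and integrating term by term, the ratio of the moment integral to the normalization integral gives ⟨ξ²⟩ = 2·b^2/7.
With b = 3.259, ⟨ξ^2⟩ = 3.0346.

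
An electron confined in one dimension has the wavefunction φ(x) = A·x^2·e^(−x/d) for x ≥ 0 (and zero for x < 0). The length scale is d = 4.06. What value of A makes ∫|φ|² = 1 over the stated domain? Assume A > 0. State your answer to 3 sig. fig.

A ≈ 0.0348

Normalization requires ∫|φ|² dx = 1, integrated from 0 to ∞.
With ∫₀^∞ x^4 e^(−αx) dx = 4!/α^5, with φ = A·x^2·e^(−x/d), the integral evaluates to A²·[3·d^5/4].
Setting this equal to 1 gives A² = 1/(3·d^5/4).
With d = 4.06: A² = 0.001209 and A = 0.03477.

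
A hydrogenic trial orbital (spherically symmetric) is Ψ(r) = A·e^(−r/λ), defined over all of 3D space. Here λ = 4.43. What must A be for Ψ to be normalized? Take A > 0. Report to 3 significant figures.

Normalization requires ∫|Ψ|² 4πr² dr = 1, integrated from 0 to ∞.
In 3D with spherical symmetry the volume element is 4πr² dr.
Using ∫₀^∞ rⁿ e^(−αr) dr = n!/αⁿ⁺¹, the integral (without the A² prefactor) comes out to π·λ^3.
So A² = (π·λ^3)^(−1).
Substituting λ = 4.43 gives A² = 0.003661, so A = 0.06051.

A ≈ 0.0605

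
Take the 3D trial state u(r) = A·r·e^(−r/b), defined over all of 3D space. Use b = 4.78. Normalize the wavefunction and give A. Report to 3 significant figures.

The normalization condition is ∫|u|² 4πr² dr = 1 from 0 to ∞.
The angular integral contributes 4π, leaving ∫₀^∞ r²|u|² dr.
The integral (without the A² prefactor) comes out to 3·π·b^5.
So A² = (3·π·b^5)^(−1).
Substituting b = 4.78 gives A² = 0.00004252, so A = 0.006521.

A ≈ 0.00652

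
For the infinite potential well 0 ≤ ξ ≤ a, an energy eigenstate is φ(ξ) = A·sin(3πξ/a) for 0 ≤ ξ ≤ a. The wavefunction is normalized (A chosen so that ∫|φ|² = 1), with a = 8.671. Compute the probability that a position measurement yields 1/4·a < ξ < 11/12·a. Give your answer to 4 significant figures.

P ≈ 0.6667

The probability is P = ∫ |φ|² dξ over [1/4·a, 11/12·a].
The normalization integral ∫|φ|²dξ over the whole domain equals a/2·A², and A² cancels in the ratio.
Let u = ξ/a; then A² and the length scale cancel, so P = ∫_{1/4}^{11/12} sin(3·π·u)^2 du ÷ ∫_{0}^{1} sin(3·π·u)^2 du.
Using ∫ sin(3·π·u)^2 du = u/2 - sin(6·π·u)/(12·π), the numerator is 1/3 and the denominator is 1/2.
The result is P = 2/3.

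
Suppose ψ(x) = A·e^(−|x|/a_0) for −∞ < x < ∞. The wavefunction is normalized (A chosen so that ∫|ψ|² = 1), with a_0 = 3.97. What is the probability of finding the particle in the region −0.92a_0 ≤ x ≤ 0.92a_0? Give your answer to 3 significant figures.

The probability is P = ∫ |ψ|² dx over [−0.92a_0, 0.92a_0].
With A² fixed by ∫|ψ|² = 1, i.e. A² = (a_0)^(−1), substitute and integrate.
Both integrals are even about x = 0, so only the x ≥ 0 halves are needed (the factors of 2 cancel). Let u = x/a_0; then A² and the length scale cancel, so P = ∫_{0}^{0.92} e^(-2·u) du ÷ ∫_{0}^{∞} e^(-2·u) du.
Using ∫ e^(-2·u) du = -e^(-2·u)/2, the numerator is 1/2 - e^(-46/25)/2 and the denominator is 1/2.
This works out to P = 0.8412.

P ≈ 0.841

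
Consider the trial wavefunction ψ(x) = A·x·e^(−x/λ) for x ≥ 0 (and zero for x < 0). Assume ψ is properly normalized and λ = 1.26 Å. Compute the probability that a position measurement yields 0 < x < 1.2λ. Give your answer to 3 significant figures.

P = ∫_{0}^{1.2λ} |ψ(x)|² dx.
With A² fixed by ∫|ψ|² = 1, i.e. A² = (λ^3/4)^(−1), substitute and integrate.
In terms of u = x/λ (A² and the length scale cancel between numerator and denominator), P = [∫_{0}^{1.2} u^2·e^(-2·u) du] / [∫_{0}^{∞} u^2·e^(-2·u) du].
Using ∫ u^2·e^(-2·u) du = -(2·u^2 + 2·u + 1)·e^(-2·u)/4, the numerator is 1/4 - 157·e^(-12/5)/100 and the denominator is 1/4.
Taking the ratio, P = 0.4303.

P ≈ 0.430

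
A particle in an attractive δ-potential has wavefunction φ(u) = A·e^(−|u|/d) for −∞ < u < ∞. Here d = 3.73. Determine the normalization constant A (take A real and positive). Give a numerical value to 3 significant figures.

Normalization requires ∫|φ|² du = 1, integrated from −∞ to ∞.
With φ = A·e^(−|u|/d), the integral evaluates to A²·[d].
So A² = (d)^(−1).
Substituting d = 3.73 gives A² = 0.2681, so A = 0.5178.

A ≈ 0.518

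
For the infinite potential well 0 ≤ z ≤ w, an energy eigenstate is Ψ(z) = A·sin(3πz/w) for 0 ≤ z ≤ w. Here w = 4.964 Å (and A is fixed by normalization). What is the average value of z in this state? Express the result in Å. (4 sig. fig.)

The expectation value is the |Ψ|²-weighted average of z: ∫ z|Ψ|² dz.
Since the A² factors cancel between numerator and denominator, ⟨z⟩ = w/2.
Putting w = 4.964 gives 2.4820.

⟨z⟩ ≈ 2.482 Å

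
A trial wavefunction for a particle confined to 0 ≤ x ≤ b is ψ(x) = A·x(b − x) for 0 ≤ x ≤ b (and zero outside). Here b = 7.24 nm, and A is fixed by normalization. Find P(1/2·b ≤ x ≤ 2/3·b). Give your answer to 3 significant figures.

|ψ|² is the probability density, so P = ∫_{1/2·b}^{2/3·b} |ψ|² dx.
The normalization integral ∫|ψ|²dx over the whole domain equals b^5/30·A², and A² cancels in the ratio.
Let u = x/b; then A² and the length scale cancel, so P = ∫_{1/2}^{2/3} u^2·(1 - u)^2 du ÷ ∫_{0}^{1} u^2·(1 - u)^2 du.
Using ∫ u^2·(1 - u)^2 du = u^3·(6·u^2 - 15·u + 10)/30, the numerator is 47/4860 and the denominator is 1/30.
Taking the ratio, P = 47/162.

P ≈ 0.290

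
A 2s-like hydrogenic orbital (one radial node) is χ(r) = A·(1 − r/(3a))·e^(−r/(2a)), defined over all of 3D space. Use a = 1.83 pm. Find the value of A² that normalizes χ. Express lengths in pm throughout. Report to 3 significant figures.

A^2 ≈ 0.0195 pm^(-3)

Require ∫ |χ|² 4πr² dr = 1 over the whole domain.
(Spherical symmetry: dV = 4πr² dr.)
With χ = A·(1 − r/(3a))·e^(−r/(2a)), the integral evaluates to A²·[8·π·a^3/3].
So A² = (8·π·a^3/3)^(−1).
Plugging in a = 1.83 yields A = 0.1396.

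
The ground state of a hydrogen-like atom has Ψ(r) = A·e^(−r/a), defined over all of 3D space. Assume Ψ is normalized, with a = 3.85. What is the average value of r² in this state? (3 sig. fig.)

⟨r^2⟩ ≈ 44.5

⟨r²⟩ = ∫ r^2 |Ψ|² 4πr² dr over the full domain.
With ∫₀^∞ r^4 e^(−αr) dr = 4!/α^5, the ratio of the moment integral to the normalization integral gives ⟨r²⟩ = 3·a^2.
With a = 3.85, ⟨r^2⟩ = 44.47.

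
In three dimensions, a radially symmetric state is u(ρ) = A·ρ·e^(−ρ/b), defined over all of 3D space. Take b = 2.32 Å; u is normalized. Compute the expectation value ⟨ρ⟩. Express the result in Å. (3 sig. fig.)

⟨ρ⟩ ≈ 5.80 Å

The expectation value is the |u|²-weighted average of ρ: ∫ ρ|u|² 4πρ² dρ.
Using ∫₀^∞ ρⁿ e^(−αρ) dρ = n!/αⁿ⁺¹, since the A² factors cancel between numerator and denominator, ⟨ρ⟩ = 5·b/2.
With b = 2.32, ⟨ρ⟩ = 5.800.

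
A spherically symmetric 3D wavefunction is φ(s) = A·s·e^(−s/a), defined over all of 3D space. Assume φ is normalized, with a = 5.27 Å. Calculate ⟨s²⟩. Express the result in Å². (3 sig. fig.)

⟨s^2⟩ ≈ 208 Å^2

The expectation value is the |φ|²-weighted average of s^2: ∫ s^2|φ|² 4πs² ds.
Since the A² factors cancel between numerator and denominator, ⟨s²⟩ = 15·a^2/2.
Putting a = 5.27 gives 208.3.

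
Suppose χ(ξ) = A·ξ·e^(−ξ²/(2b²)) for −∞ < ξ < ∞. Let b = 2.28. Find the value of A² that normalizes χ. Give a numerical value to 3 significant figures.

A^2 ≈ 0.0952

We need A² ∫|f|² dξ = 1, taking the integral from −∞ to ∞.
The integral (without the A² prefactor) comes out to √(π)·b^3/2.
So A² = (√(π)·b^3/2)^(−1).
Plugging in b = 2.28 yields A = 0.3085.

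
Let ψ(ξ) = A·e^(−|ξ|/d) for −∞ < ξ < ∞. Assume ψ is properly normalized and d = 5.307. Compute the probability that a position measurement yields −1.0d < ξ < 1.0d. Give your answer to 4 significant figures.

P = ∫_{−1.0d}^{1.0d} |ψ(ξ)|² dξ.
Since A² = 1/(d), this is the region integral divided by the full normalization integral.
Both integrals are even about ξ = 0, so only the ξ ≥ 0 halves are needed (the factors of 2 cancel). Substituting u = ξ/d, A² and the length scale cancel in the ratio: P = ∫_{0}^{1.0} e^(-2·u) du / ∫_{0}^{∞} e^(-2·u) du.
With ∫ e^(-2·u) du = -e^(-2·u)/2 + C, the region integral is 1/2 - e^(-2)/2 and the full one is 1/2.
Taking the ratio, P = 0.86466.

P ≈ 0.8647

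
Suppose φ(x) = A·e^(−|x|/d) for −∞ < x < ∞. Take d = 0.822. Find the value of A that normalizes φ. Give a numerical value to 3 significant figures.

A ≈ 1.10

Normalization requires ∫|φ|² dx = 1, integrated from −∞ to ∞.
With ∫₀^∞ x^0 e^(−αx) dx = 0!/α^1, with φ = A·e^(−|x|/d), the integral evaluates to A²·[d].
Hence A² = 1/[d].
Substituting d = 0.822 gives A² = 1.217, so A = 1.103.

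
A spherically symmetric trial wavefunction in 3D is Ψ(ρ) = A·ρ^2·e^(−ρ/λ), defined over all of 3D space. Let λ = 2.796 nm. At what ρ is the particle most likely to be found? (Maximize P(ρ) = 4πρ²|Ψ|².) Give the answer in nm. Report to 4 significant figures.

The maximum of P(ρ) = 4πρ²|Ψ|² occurs where its derivative vanishes.
Solving yields ρ = 3·λ.
With λ = 2.796, the most probable radial distance is 8.3880 nm.

ρ ≈ 8.388 nm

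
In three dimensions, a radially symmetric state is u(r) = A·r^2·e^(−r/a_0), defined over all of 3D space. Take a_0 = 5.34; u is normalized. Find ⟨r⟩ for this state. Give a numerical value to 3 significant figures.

⟨r⟩ ≈ 18.7

The expectation value is the |u|²-weighted average of r: ∫ r|u|² 4πr² dr.
Recall ∫₀^∞ r^m e^(−r/β) dr = m!·β^(m+1), since the A² factors cancel between numerator and denominator, ⟨r⟩ = 7·a_0/2.
Putting a_0 = 5.34 gives 18.69.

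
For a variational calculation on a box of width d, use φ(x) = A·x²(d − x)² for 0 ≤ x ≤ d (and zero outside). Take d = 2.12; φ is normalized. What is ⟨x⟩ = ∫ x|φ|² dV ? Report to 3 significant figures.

⟨x⟩ ≈ 1.06

⟨x⟩ = ∫ x |φ|² dx over the full domain.
Expanding the polynomial and integrating term by term, since the A² factors cancel between numerator and denominator, ⟨x⟩ = d/2.
With d = 2.12, ⟨x⟩ = 1.060.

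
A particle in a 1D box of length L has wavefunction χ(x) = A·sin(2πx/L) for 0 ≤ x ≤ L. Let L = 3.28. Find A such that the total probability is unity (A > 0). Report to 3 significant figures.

We need A² ∫|f|² dx = 1, taking the integral from 0 to L.
Using sin²θ = (1 − cos 2θ)/2, carrying out the integral gives A² · L/2.
Setting this equal to 1 gives A² = 1/(L/2).
Plugging in L = 3.28 yields A = 0.7809.

A ≈ 0.781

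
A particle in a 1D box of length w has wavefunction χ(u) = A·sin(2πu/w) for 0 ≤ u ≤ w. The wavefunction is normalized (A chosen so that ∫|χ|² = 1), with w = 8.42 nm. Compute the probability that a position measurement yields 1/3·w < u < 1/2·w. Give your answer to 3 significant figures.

|χ|² is the probability density, so P = ∫_{1/3·w}^{1/2·w} |χ|² du.
The normalization integral ∫|χ|²du over the whole domain equals w/2·A², and A² cancels in the ratio.
Let t = u/w; then A² and the length scale cancel, so P = ∫_{1/3}^{1/2} sin(2·π·t)^2 dt ÷ ∫_{0}^{1} sin(2·π·t)^2 dt.
Using ∫ sin(2·π·t)^2 dt = t/2 - sin(4·π·t)/(8·π), the numerator is -√(3)/(16·π) + 1/12 and the denominator is 1/2.
Evaluating gives P = (-√(3)/8 + π/6)/π.

P ≈ 0.0978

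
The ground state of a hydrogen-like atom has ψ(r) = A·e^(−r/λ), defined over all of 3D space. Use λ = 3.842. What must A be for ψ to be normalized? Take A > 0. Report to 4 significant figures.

We need A² ∫|f|² 4πr² dr = 1, taking the integral from 0 to ∞.
(Spherical symmetry: dV = 4πr² dr.)
With ∫₀^∞ r^2 e^(−αr) dr = 2!/α^3, ∫|ψ|² 4πr² dr = A²·(π·λ^3).
Hence A² = 1/[π·λ^3].
Substituting λ = 3.842 gives A² = 0.0056128, so A = 0.074918.

A ≈ 0.07492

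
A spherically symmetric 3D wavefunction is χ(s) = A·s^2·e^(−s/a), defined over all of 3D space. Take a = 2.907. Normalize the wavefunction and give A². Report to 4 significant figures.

A^2 ≈ 0.000008064

Require ∫ |χ|² 4πs² ds = 1 over the whole domain.
(Spherical symmetry: dV = 4πs² ds.)
Recall ∫₀^∞ s^m e^(−s/β) ds = m!·β^(m+1), with χ = A·s^2·e^(−s/a), the integral evaluates to A²·[45·π·a^7/2].
So A² = (45·π·a^7/2)^(−1).
Substituting a = 2.907 gives A² = 0.0000080640, so A = 0.0028397.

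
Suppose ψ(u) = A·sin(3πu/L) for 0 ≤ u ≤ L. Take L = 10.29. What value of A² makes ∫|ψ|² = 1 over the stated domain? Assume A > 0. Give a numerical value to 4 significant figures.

The normalization condition is ∫|ψ|² du = 1 from 0 to L.
With ψ = A·sin(3πu/L), the integral evaluates to A²·[L/2].
Setting this equal to 1 gives A² = 1/(L/2).
Plugging in L = 10.29 yields A = 0.44087.

A^2 ≈ 0.1944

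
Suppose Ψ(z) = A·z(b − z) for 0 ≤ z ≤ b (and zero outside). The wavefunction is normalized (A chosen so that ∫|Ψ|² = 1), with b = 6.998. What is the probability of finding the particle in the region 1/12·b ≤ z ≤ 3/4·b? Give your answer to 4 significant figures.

The probability is P = ∫ |Ψ|² dz over [1/12·b, 3/4·b].
With A² fixed by ∫|Ψ|² = 1, i.e. A² = (b^5/30)^(−1), substitute and integrate.
Substituting u = z/b, A² and the length scale cancel in the ratio: P = ∫_{1/12}^{3/4} u^2·(1 - u)^2 du / ∫_{0}^{1} u^2·(1 - u)^2 du.
With ∫ u^2·(1 - u)^2 du = u^3·(6·u^2 - 15·u + 10)/30 + C, the region integral is ≈ 0.0297132 and the full one is 1/30.
Taking the ratio, P = 4621/5184.

P ≈ 0.8914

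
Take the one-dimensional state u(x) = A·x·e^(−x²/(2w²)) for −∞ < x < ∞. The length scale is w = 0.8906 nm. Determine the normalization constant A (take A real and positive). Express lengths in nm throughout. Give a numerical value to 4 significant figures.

Normalization requires ∫|u|² dx = 1, integrated from −∞ to ∞.
With ∫_{−∞}^{∞} x^(2m) e^(−αx²) dx = (2m−1)!!·√π / (2^m α^(m+1/2)), carrying out the integral gives A² · √(π)·w^3/2.
Hence A² = 1/[√(π)·w^3/2].
With w = 0.8906: A² = 1.5974 and A = 1.2639.

A ≈ 1.264 nm^(-3/2)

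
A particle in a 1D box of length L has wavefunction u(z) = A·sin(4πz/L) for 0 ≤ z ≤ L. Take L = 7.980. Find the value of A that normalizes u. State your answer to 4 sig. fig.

A ≈ 0.5006

Require ∫ |u|² dz = 1 over the whole domain.
With ∫₀^L sin²(nπz/L) dz = L/2, ∫|u|² dz = A²·(L/2).
Hence A² = 1/[L/2].
With L = 7.980: A² = 0.25063 and A = 0.50063.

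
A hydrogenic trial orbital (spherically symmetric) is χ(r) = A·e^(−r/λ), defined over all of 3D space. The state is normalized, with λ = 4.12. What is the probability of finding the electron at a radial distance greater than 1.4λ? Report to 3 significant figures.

P ≈ 0.469

P = ∫ |χ|² 4πr² dr over r > 1.4λ.
Normalization gives A² = 1/(π·λ^3).
Let u = r/λ; then A², 4π and the length scale all cancel, so P = ∫_{1.4}^{∞} u^2·e^(-2·u) du ÷ ∫_{0}^{∞} u^2·e^(-2·u) du.
Using ∫ u^2·e^(-2·u) du = -(2·u^2 + 2·u + 1)·e^(-2·u)/4, the numerator is 193·e^(-14/5)/100 and the denominator is 1/4.
Taking the ratio yields P = 0.4695.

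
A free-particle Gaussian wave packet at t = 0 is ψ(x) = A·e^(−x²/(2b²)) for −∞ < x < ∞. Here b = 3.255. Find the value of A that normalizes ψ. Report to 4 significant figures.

The normalization condition is ∫|ψ|² dx = 1 from −∞ to ∞.
Differentiating ∫e^(−αx²) dx = √(π/α) under α to get the higher moments, ∫|ψ|² dx = A²·(√(π)·b).
Setting this equal to 1 gives A² = 1/(√(π)·b).
With b = 3.255: A² = 0.17333 and A = 0.41633.

A ≈ 0.4163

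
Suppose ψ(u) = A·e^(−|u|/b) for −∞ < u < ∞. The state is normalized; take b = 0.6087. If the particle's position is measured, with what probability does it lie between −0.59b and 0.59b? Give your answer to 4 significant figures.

The probability is P = ∫ |ψ|² du over [−0.59b, 0.59b].
With A² fixed by ∫|ψ|² = 1, i.e. A² = (b)^(−1), substitute and integrate.
Both integrals are even about u = 0, so only the u ≥ 0 halves are needed (the factors of 2 cancel). Substituting t = u/b, A² and the length scale cancel in the ratio: P = ∫_{0}^{0.59} e^(-2·t) dt / ∫_{0}^{∞} e^(-2·t) dt.
Using ∫ e^(-2·t) dt = -e^(-2·t)/2, the numerator is 1/2 - e^(-59/50)/2 and the denominator is 1/2.
Taking the ratio, P = 0.69272.

P ≈ 0.6927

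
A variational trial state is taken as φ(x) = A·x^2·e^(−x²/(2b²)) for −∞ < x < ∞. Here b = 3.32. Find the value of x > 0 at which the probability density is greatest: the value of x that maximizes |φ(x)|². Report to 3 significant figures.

x ≈ 4.70

Set d/dx [|φ(x)|²] = 0 and solve for x > 0.
This gives x = √(2)·b.
With b = 3.32, the value of x > 0 at which the probability density is greatest is 4.695.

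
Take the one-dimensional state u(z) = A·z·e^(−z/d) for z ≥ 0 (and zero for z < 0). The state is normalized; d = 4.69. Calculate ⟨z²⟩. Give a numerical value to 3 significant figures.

⟨z^2⟩ ≈ 66.0

The expectation value is the |u|²-weighted average of z^2: ∫ z^2|u|² dz.
Using ∫₀^∞ zⁿ e^(−αz) dz = n!/αⁿ⁺¹, the ratio of the moment integral to the normalization integral gives ⟨z²⟩ = 3·d^2.
With d = 4.69, ⟨z^2⟩ = 65.99.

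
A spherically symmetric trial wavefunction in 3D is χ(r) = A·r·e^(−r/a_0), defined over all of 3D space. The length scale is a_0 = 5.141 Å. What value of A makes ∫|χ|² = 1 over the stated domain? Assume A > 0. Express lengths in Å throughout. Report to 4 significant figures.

A ≈ 0.005436 Å^(-5/2)

We need A² ∫|f|² 4πr² dr = 1, taking the integral from 0 to ∞.
(Spherical symmetry: dV = 4πr² dr.)
Using ∫₀^∞ rⁿ e^(−αr) dr = n!/αⁿ⁺¹, the integral (without the A² prefactor) comes out to 3·π·a_0^5.
With a_0 = 5.141: A² = 0.000029545 and A = 0.0054356.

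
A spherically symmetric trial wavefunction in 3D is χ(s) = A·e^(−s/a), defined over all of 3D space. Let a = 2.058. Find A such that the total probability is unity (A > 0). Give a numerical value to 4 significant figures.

A ≈ 0.1911

Require ∫ |χ|² 4πs² ds = 1 over the whole domain.
With χ = A·e^(−s/a), the integral evaluates to A²·[π·a^3].
Plugging in a = 2.058 yields A = 0.19110.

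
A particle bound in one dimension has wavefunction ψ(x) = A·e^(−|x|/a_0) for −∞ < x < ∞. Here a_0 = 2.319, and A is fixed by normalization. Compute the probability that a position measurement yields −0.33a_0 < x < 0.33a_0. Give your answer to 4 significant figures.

|ψ|² is the probability density, so P = ∫_{−0.33a_0}^{0.33a_0} |ψ|² dx.
The normalization integral ∫|ψ|²dx over the whole domain equals a_0·A², and A² cancels in the ratio.
By symmetry take twice the x ≥ 0 contribution in numerator and denominator; the 2's cancel. In terms of u = x/a_0 (A² and the length scale cancel between numerator and denominator), P = [∫_{0}^{0.33} e^(-2·u) du] / [∫_{0}^{∞} e^(-2·u) du].
An antiderivative of e^(-2·u) is -e^(-2·u)/2; evaluating from 0 to 0.33 gives 1/2 - e^(-33/50)/2, while the full integral is 1/2.
The result is P = 0.48315.

P ≈ 0.4831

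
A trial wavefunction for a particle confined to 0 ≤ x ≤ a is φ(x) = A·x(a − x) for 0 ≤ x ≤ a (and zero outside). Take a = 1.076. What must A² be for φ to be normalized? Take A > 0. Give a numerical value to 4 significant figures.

A^2 ≈ 20.80

Require ∫ |φ|² dx = 1 over the whole domain.
Carrying out the integral gives A² · a^5/30.
Hence A² = 1/[a^5/30].
Plugging in a = 1.076 yields A = 4.5607.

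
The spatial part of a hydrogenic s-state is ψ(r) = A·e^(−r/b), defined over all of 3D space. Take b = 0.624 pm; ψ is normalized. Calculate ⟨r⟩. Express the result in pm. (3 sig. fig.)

By definition ⟨r⟩ = ∫ r |ψ(r)|² 4πr² dr.
With ∫₀^∞ r^3 e^(−αr) dr = 3!/α^4, since the A² factors cancel between numerator and denominator, ⟨r⟩ = 3·b/2.
With b = 0.624, ⟨r⟩ = 0.9360.

⟨r⟩ ≈ 0.936 pm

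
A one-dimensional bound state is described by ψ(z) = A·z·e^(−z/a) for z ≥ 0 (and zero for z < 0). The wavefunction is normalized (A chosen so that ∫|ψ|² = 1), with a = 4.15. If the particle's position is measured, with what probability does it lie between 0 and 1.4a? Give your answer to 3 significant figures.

P ≈ 0.531

The probability is P = ∫ |ψ|² dz over [0, 1.4a].
With A² fixed by ∫|ψ|² = 1, i.e. A² = (a^3/4)^(−1), substitute and integrate.
In terms of u = z/a (A² and the length scale cancel between numerator and denominator), P = [∫_{0}^{1.4} u^2·e^(-2·u) du] / [∫_{0}^{∞} u^2·e^(-2·u) du].
Using ∫ u^2·e^(-2·u) du = -(2·u^2 + 2·u + 1)·e^(-2·u)/4, the numerator is 1/4 - 193·e^(-14/5)/100 and the denominator is 1/4.
This works out to P = 0.5305.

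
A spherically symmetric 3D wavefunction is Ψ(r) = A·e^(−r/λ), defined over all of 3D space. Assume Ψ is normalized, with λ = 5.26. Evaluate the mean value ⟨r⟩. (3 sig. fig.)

⟨r⟩ ≈ 7.89

⟨r⟩ = ∫ r |Ψ|² 4πr² dr over the full domain.
Using ∫₀^∞ rⁿ e^(−αr) dr = n!/αⁿ⁺¹, the ratio of the moment integral to the normalization integral gives ⟨r⟩ = 3·λ/2.
With λ = 5.26, ⟨r⟩ = 7.890.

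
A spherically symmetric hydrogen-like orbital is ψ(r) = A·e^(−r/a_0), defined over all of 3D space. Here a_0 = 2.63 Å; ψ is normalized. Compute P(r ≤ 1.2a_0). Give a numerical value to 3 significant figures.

With dV = 4πr²dr, the probability is ∫|ψ|² dV over r ≤ 1.2a_0.
Normalization gives A² = 1/(π·a_0^3).
Substituting u = r/a_0, A², 4π and the length scale all cancel in the ratio: P = ∫_{0}^{1.2} u^2·e^(-2·u) du / ∫_{0}^{∞} u^2·e^(-2·u) du.
An antiderivative of u^2·e^(-2·u) is -(2·u^2 + 2·u + 1)·e^(-2·u)/4; evaluating from 0 to 1.2 gives 1/4 - 157·e^(-12/5)/100, while the full integral is 1/4.
This evaluates to P = 0.4303.

P ≈ 0.430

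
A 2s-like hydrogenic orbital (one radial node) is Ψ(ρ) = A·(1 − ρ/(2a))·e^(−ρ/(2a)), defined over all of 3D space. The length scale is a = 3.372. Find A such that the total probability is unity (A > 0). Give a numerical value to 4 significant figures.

We need A² ∫|f|² 4πρ² dρ = 1, taking the integral from 0 to ∞.
The angular integral contributes 4π, leaving ∫₀^∞ ρ²|Ψ|² dρ.
With Ψ = A·(1 − ρ/(2a))·e^(−ρ/(2a)), the integral evaluates to A²·[8·π·a^3].
Hence A² = 1/[8·π·a^3].
Plugging in a = 3.372 yields A = 0.032214.

A ≈ 0.03221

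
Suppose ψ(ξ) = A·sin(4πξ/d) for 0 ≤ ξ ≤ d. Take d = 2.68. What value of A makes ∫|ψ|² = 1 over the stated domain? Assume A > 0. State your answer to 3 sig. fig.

A ≈ 0.864

The normalization condition is ∫|ψ|² dξ = 1 from 0 to d.
Using sin²θ = (1 − cos 2θ)/2, the integral (without the A² prefactor) comes out to d/2.
So A² = (d/2)^(−1).
With d = 2.68: A² = 0.7463 and A = 0.8639.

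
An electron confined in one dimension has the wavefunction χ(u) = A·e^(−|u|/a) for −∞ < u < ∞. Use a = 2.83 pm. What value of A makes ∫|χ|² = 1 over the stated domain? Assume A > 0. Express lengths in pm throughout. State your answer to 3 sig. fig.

The normalization condition is ∫|χ|² du = 1 from −∞ to ∞.
∫|χ|² du = A²·(a).
So A² = (a)^(−1).
With a = 2.83: A² = 0.3534 and A = 0.5944.

A ≈ 0.594 pm^(-1/2)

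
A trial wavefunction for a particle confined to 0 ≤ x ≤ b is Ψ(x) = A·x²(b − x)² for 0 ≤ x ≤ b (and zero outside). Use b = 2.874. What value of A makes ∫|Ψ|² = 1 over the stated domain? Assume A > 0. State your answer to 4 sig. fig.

Normalization requires ∫|Ψ|² dx = 1, integrated from 0 to b.
Carrying out the integral gives A² · b^9/630.
Setting this equal to 1 gives A² = 1/(b^9/630).
Plugging in b = 2.874 yields A = 0.21701.

A ≈ 0.2170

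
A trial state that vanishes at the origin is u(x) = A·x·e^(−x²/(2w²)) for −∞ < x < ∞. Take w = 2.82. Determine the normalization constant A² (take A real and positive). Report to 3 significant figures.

Normalization requires ∫|u|² dx = 1, integrated from −∞ to ∞.
Differentiating ∫e^(−αx²) dx = √(π/α) under α to get the higher moments, the integral (without the A² prefactor) comes out to √(π)·w^3/2.
Hence A² = 1/[√(π)·w^3/2].
Substituting w = 2.82 gives A² = 0.05032, so A = 0.2243.

A^2 ≈ 0.0503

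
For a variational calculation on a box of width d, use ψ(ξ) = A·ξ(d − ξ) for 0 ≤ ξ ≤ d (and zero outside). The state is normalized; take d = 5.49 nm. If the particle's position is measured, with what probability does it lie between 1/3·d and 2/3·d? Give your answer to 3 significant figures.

P ≈ 0.580

P = ∫_{1/3·d}^{2/3·d} |ψ(ξ)|² dξ.
The normalization integral ∫|ψ|²dξ over the whole domain equals d^5/30·A², and A² cancels in the ratio.
Let u = ξ/d; then A² and the length scale cancel, so P = ∫_{1/3}^{2/3} u^2·(1 - u)^2 du ÷ ∫_{0}^{1} u^2·(1 - u)^2 du.
An antiderivative of u^2·(1 - u)^2 is u^3·(6·u^2 - 15·u + 10)/30; evaluating from 1/3 to 2/3 gives 47/2430, while the full integral is 1/30.
The result is P = 47/81.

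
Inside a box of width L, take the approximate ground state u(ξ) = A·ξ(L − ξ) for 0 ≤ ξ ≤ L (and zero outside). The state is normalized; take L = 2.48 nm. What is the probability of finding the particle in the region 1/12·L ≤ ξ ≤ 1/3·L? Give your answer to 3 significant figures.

|u|² is the probability density, so P = ∫_{1/12·L}^{1/3·L} |u|² dξ.
With A² fixed by ∫|u|² = 1, i.e. A² = (L^5/30)^(−1), substitute and integrate.
In terms of t = ξ/L (A² and the length scale cancel between numerator and denominator), P = [∫_{1/12}^{1/3} t^2·(1 - t)^2 dt] / [∫_{0}^{1} t^2·(1 - t)^2 dt].
An antiderivative of t^2·(1 - t)^2 is t^3·(6·t^2 - 15·t + 10)/30; evaluating from 1/12 to 1/3 gives ≈ 0.0068263, while the full integral is 1/30.
This works out to P = 0.2048.

P ≈ 0.205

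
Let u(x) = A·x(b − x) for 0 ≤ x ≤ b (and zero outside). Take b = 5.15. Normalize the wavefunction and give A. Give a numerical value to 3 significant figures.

A ≈ 0.0910

Require ∫ |u|² dx = 1 over the whole domain.
The integral (without the A² prefactor) comes out to b^5/30.
Plugging in b = 5.15 yields A = 0.09100.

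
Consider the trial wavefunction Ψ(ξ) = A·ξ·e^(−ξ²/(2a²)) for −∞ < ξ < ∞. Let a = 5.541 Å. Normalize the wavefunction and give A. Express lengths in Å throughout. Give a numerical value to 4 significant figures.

Normalization requires ∫|Ψ|² dξ = 1, integrated from −∞ to ∞.
With ∫_{−∞}^{∞} ξ^(2m) e^(−αξ²) dξ = (2m−1)!!·√π / (2^m α^(m+1/2)), the integral (without the A² prefactor) comes out to √(π)·a^3/2.
So A² = (√(π)·a^3/2)^(−1).
Substituting a = 5.541 gives A² = 0.0066327, so A = 0.081441.

A ≈ 0.08144 Å^(-3/2)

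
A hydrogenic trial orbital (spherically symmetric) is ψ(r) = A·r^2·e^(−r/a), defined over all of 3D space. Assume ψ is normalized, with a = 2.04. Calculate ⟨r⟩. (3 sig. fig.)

⟨r⟩ = ∫ r |ψ|² 4πr² dr over the full domain.
Using ∫₀^∞ rⁿ e^(−αr) dr = n!/αⁿ⁺¹, evaluating both integrals, ⟨r⟩ = 7·a/2.
Putting a = 2.04 gives 7.140.

⟨r⟩ ≈ 7.14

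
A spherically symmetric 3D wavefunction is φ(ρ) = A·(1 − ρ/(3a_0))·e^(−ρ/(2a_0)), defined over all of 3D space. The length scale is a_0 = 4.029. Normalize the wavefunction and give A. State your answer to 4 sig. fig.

The normalization condition is ∫|φ|² 4πρ² dρ = 1 from 0 to ∞.
The angular integral contributes 4π, leaving ∫₀^∞ ρ²|φ|² dρ.
With φ = A·(1 − ρ/(3a_0))·e^(−ρ/(2a_0)), the integral evaluates to A²·[8·π·a_0^3/3].
Hence A² = 1/[8·π·a_0^3/3].
Substituting a_0 = 4.029 gives A² = 0.0018251, so A = 0.042721.

A ≈ 0.04272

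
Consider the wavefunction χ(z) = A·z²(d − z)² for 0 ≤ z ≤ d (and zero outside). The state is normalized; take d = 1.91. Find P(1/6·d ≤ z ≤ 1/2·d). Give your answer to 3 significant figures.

|χ|² is the probability density, so P = ∫_{1/6·d}^{1/2·d} |χ|² dz.
Since A² = 1/(d^9/630), this is the region integral divided by the full normalization integral.
In terms of u = z/d (A² and the length scale cancel between numerator and denominator), P = [∫_{1/6}^{1/2} u^4·(1 - u)^4 du] / [∫_{0}^{1} u^4·(1 - u)^4 du].
Using ∫ u^4·(1 - u)^4 du = u^5·(70·u^4 - 315·u^3 + 540·u^2 - 420·u + 126)/630, the numerator is ≈ 0.00077944 and the denominator is 1/630.
Evaluating gives P = 0.4910.

P ≈ 0.491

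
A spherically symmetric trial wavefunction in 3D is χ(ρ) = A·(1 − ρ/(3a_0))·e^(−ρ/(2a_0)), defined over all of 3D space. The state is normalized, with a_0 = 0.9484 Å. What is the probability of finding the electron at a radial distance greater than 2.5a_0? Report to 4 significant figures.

With dV = 4πρ²dρ, the probability is ∫|χ|² dV over ρ > 2.5a_0.
A² is fixed by ∫₀^∞ 4πρ²|χ|² dρ = 1, i.e. A² = (8·π·a_0^3/3)^(−1).
In terms of u = ρ/a_0 (A², 4π and the length scale all cancel between numerator and denominator), P = [∫_{2.5}^{∞} u^2·(1 - u/3)^2·e^(-u) du] / [∫_{0}^{∞} u^2·(1 - u/3)^2·e^(-u) du].
With ∫ u^2·(1 - u/3)^2·e^(-u) du = (-u^4 + 2·u^3 - 3·u^2 - 6·u - 6)·e^(-u)/9 + C, the region integral is 761·e^(-5/2)/144 and the full one is 2/3.
This evaluates to P = 0.65069.

P ≈ 0.6507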